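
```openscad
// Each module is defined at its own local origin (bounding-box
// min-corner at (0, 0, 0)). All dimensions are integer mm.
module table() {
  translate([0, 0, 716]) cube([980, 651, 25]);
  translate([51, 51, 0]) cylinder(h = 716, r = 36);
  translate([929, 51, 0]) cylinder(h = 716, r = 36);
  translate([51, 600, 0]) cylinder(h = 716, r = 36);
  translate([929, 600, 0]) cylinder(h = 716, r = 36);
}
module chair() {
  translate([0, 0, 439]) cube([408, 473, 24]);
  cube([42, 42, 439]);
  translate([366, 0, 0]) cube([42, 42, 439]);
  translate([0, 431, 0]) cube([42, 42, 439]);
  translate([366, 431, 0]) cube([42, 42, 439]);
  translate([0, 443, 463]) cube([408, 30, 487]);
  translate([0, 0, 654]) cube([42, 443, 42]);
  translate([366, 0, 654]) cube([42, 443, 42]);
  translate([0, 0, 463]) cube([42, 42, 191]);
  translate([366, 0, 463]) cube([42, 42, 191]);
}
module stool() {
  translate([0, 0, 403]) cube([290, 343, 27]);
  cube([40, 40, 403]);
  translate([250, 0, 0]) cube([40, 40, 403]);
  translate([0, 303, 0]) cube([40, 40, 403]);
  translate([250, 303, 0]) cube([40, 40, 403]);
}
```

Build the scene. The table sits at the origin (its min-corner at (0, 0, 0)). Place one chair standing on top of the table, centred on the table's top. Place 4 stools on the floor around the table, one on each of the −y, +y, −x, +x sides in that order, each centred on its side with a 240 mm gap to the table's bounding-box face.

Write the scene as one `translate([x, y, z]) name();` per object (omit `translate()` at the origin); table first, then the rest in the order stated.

table();
translate([286, 89, 741]) chair();
translate([345, -583, 0]) stool();
translate([345, 891, 0]) stool();
translate([-530, 154, 0]) stool();
translate([1220, 154, 0]) stool();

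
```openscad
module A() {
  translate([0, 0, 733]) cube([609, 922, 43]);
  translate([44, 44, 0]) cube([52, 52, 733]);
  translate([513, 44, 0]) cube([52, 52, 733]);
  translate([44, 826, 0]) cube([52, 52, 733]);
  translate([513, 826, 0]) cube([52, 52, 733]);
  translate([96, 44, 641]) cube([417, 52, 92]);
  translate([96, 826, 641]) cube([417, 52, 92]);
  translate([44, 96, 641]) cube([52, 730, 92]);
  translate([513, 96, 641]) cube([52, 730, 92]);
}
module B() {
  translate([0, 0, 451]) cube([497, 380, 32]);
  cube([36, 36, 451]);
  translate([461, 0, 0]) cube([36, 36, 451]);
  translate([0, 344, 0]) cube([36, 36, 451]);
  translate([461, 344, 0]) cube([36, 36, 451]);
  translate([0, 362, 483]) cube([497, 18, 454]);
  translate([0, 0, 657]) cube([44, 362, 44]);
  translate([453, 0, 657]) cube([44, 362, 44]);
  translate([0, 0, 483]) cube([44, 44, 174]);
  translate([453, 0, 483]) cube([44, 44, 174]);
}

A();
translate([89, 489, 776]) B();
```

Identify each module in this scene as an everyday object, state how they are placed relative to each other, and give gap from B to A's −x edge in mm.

A is a table. B is a chair. The chair is on top of the table. The gap from the chair to the table's −x edge is 89 mm.

The chair's min-x is at 89; the table's min-x is 0; gap = 89 mm.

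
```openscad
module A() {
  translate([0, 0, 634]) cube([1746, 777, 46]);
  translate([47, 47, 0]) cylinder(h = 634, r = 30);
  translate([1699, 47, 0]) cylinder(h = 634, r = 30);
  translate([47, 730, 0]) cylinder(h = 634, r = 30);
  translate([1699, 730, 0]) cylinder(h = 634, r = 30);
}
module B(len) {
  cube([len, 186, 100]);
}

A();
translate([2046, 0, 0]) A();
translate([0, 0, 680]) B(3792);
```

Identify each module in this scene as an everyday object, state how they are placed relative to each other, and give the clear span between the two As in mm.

A is a table. B is a beam. A beam spans the tops of two tables. The clear span between the two tables is 300 mm.

Second table starts at x = 2046; first ends at x = 1746; clear span = 2046 − 1746 = 300 mm.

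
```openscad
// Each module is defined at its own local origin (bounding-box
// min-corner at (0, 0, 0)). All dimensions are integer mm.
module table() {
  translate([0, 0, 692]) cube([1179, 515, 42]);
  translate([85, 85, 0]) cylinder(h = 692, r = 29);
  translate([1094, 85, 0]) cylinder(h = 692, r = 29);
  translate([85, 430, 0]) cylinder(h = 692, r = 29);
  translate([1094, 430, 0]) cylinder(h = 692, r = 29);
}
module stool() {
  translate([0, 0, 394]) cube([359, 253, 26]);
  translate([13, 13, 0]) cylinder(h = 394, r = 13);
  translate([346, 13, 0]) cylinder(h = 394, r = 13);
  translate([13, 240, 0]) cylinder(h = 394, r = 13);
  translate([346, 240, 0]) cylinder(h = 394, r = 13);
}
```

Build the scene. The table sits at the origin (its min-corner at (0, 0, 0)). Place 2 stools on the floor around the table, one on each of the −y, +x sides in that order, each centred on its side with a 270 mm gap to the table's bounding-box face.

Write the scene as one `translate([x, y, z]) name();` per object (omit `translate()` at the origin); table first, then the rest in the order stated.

table();
translate([410, -523, 0]) stool();
translate([1449, 131, 0]) stool();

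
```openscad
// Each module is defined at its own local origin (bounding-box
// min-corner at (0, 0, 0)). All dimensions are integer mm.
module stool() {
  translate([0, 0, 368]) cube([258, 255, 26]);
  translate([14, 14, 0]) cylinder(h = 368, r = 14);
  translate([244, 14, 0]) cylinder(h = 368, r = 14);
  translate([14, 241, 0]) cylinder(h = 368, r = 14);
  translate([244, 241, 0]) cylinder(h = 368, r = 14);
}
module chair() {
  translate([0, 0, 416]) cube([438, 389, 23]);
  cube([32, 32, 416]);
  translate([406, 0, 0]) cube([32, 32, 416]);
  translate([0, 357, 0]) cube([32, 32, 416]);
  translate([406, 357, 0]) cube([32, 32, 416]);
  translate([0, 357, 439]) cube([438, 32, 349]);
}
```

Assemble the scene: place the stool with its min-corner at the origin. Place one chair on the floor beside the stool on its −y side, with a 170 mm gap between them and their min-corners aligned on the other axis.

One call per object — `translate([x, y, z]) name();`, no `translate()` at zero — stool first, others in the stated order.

stool();
translate([0, -559, 0]) chair();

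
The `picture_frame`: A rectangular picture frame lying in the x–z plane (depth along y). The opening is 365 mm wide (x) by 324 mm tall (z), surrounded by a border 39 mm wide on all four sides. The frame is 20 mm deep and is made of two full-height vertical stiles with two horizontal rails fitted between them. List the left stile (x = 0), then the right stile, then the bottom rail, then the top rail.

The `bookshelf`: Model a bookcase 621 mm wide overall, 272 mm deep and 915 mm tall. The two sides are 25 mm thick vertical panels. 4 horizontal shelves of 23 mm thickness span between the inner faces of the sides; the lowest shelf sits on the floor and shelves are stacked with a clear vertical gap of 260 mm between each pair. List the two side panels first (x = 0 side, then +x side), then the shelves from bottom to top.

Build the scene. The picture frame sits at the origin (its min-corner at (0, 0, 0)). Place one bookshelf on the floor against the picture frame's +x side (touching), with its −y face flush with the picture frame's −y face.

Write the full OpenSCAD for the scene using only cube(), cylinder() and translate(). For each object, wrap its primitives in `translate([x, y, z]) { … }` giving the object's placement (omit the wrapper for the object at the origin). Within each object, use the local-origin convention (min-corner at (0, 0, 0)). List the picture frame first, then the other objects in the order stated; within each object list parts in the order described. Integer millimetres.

cube([39, 20, 402]);
translate([404, 0, 0]) cube([39, 20, 402]);
translate([39, 0, 0]) cube([365, 20, 39]);
translate([39, 0, 363]) cube([365, 20, 39]);
translate([443, 0, 0]) {
  cube([25, 272, 915]);
  translate([596, 0, 0]) cube([25, 272, 915]);
  translate([25, 0, 0]) cube([571, 272, 23]);
  translate([25, 0, 283]) cube([571, 272, 23]);
  translate([25, 0, 566]) cube([571, 272, 23]);
  translate([25, 0, 849]) cube([571, 272, 23]);
}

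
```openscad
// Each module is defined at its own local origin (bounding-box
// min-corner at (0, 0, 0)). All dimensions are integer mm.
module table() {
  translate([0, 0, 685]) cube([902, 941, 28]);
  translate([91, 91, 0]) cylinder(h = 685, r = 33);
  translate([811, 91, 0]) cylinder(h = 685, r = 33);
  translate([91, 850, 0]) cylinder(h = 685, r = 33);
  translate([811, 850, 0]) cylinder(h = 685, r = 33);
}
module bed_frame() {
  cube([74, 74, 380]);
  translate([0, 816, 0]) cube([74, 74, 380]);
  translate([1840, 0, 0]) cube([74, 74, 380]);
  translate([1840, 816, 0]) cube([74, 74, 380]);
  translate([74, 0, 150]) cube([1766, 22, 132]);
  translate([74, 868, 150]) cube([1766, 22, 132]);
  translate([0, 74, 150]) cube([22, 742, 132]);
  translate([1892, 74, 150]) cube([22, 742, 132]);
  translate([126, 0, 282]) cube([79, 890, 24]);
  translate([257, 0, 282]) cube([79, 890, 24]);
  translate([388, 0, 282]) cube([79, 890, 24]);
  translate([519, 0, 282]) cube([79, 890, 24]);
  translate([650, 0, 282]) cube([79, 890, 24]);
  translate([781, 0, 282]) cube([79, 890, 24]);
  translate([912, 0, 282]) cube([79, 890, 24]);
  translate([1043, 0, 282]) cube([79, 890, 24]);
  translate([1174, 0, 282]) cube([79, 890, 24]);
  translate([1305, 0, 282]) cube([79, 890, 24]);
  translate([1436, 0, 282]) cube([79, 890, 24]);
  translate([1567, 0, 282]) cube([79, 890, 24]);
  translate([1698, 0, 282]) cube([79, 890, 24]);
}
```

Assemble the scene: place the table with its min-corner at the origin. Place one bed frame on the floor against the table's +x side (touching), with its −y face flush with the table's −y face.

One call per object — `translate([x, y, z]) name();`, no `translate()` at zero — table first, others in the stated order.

table();
translate([902, 0, 0]) bed_frame();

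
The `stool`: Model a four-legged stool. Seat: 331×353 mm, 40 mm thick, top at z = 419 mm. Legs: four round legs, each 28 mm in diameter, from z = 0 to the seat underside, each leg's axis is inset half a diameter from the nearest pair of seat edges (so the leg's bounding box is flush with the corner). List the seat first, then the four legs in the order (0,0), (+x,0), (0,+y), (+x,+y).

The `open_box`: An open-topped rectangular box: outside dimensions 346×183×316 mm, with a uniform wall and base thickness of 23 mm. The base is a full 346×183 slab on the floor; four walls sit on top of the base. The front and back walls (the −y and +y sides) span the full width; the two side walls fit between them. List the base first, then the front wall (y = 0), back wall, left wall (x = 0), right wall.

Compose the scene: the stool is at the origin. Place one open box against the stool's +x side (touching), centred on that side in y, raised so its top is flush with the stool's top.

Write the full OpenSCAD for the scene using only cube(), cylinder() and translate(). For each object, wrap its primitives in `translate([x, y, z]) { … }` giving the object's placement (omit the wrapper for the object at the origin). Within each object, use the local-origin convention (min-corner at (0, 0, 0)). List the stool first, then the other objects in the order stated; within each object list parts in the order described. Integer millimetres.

translate([0, 0, 379]) cube([331, 353, 40]);
translate([14, 14, 0]) cylinder(h = 379, r = 14);
translate([317, 14, 0]) cylinder(h = 379, r = 14);
translate([14, 339, 0]) cylinder(h = 379, r = 14);
translate([317, 339, 0]) cylinder(h = 379, r = 14);
translate([331, 85, 103]) {
  cube([346, 183, 23]);
  translate([0, 0, 23]) cube([346, 23, 293]);
  translate([0, 160, 23]) cube([346, 23, 293]);
  translate([0, 23, 23]) cube([23, 137, 293]);
  translate([323, 23, 23]) cube([23, 137, 293]);
}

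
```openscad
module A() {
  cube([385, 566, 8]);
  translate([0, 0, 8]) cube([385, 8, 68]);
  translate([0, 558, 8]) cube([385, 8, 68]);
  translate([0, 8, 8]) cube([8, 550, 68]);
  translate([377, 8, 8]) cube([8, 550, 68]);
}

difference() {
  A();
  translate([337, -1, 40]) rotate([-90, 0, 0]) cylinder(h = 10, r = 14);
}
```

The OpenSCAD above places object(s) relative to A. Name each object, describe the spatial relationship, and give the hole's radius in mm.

A is an open box. The open box has a circular hole through its front wall. The hole's radius is 14 mm.

The subtracted cylinder has r = 14 mm.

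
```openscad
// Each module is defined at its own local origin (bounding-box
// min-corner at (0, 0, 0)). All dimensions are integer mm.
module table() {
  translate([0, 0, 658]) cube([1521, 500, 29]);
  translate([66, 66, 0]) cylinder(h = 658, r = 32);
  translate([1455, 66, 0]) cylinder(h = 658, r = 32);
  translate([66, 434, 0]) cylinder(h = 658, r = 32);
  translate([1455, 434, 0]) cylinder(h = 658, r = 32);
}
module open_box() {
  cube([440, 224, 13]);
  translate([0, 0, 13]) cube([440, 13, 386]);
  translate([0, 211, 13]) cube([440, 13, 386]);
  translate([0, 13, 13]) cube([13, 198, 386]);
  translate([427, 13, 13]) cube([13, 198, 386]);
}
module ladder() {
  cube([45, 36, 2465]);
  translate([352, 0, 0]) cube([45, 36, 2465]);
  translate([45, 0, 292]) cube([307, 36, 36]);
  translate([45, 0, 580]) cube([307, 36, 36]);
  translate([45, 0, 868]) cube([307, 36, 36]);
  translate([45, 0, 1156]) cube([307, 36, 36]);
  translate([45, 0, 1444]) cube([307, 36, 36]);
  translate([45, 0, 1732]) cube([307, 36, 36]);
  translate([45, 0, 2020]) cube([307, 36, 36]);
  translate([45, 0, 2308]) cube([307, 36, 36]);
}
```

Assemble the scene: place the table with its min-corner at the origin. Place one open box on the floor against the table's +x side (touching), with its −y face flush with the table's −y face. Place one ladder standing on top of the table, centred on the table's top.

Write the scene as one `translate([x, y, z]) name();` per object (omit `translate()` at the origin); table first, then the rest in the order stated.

table();
translate([1521, 0, 0]) open_box();
translate([562, 232, 687]) ladder();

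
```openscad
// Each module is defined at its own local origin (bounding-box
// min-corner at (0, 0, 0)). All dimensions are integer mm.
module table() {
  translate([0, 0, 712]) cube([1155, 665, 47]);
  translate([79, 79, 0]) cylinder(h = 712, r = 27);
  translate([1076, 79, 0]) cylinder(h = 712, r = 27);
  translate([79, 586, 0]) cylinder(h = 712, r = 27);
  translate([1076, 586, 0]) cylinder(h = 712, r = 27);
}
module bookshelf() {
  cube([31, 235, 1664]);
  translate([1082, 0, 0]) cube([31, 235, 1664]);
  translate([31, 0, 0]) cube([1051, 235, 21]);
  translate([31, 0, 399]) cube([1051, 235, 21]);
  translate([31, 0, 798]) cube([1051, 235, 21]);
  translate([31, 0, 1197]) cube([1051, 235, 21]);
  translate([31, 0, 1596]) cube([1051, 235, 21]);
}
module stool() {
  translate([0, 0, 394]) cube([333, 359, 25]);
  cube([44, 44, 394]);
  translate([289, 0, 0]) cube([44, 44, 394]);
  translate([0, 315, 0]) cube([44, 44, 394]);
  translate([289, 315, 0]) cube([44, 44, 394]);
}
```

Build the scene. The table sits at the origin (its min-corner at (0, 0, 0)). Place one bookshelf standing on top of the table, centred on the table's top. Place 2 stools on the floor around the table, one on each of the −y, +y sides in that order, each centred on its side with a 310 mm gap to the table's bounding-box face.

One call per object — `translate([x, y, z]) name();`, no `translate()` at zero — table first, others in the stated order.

table();
translate([21, 215, 759]) bookshelf();
translate([411, -669, 0]) stool();
translate([411, 975, 0]) stool();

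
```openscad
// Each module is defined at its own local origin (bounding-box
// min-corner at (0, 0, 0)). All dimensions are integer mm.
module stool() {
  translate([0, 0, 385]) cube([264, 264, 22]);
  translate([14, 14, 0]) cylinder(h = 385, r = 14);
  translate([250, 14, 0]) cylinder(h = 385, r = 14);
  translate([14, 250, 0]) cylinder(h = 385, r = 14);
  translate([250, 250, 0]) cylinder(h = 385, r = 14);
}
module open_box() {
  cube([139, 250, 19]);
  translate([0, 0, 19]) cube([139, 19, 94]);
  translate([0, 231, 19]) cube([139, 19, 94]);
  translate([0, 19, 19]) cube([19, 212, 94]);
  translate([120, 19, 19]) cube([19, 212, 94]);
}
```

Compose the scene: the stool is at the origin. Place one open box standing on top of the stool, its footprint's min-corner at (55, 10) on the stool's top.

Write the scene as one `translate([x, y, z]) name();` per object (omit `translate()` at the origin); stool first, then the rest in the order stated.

stool();
translate([55, 10, 407]) open_box();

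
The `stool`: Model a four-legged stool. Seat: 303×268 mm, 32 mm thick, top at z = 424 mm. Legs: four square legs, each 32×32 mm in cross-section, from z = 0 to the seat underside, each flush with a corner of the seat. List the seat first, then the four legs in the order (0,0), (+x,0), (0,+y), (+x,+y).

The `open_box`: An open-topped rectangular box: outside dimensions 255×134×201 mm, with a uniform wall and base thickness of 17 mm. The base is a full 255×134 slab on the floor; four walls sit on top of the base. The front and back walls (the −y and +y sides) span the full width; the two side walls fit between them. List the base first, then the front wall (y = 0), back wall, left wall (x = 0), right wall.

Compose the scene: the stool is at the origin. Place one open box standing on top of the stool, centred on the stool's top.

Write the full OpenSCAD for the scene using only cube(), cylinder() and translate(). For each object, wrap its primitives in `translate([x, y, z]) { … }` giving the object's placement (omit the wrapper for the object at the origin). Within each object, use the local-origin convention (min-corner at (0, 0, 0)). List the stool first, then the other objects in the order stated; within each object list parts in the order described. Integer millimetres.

translate([0, 0, 392]) cube([303, 268, 32]);
cube([32, 32, 392]);
translate([271, 0, 0]) cube([32, 32, 392]);
translate([0, 236, 0]) cube([32, 32, 392]);
translate([271, 236, 0]) cube([32, 32, 392]);
translate([24, 67, 424]) {
  cube([255, 134, 17]);
  translate([0, 0, 17]) cube([255, 17, 184]);
  translate([0, 117, 17]) cube([255, 17, 184]);
  translate([0, 17, 17]) cube([17, 100, 184]);
  translate([238, 17, 17]) cube([17, 100, 184]);
}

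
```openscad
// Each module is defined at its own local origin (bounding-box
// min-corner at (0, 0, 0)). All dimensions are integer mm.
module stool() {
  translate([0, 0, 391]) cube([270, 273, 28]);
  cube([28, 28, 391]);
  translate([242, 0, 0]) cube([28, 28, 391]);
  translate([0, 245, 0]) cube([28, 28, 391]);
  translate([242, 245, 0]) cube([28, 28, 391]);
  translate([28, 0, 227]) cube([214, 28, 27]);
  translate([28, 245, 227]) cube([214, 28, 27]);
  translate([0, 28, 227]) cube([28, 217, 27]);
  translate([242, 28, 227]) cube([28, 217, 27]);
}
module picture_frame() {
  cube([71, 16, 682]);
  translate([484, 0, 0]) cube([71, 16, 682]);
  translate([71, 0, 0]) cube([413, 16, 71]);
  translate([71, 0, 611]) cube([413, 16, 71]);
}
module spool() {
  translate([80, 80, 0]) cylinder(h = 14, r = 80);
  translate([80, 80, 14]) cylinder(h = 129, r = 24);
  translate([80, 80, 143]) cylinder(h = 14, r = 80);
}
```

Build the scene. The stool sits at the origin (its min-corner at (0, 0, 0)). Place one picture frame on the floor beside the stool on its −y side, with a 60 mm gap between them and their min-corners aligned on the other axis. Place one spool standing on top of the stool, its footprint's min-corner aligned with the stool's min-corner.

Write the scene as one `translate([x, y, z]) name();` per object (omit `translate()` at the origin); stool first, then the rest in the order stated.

stool();
translate([0, -76, 0]) picture_frame();
translate([0, 0, 419]) spool();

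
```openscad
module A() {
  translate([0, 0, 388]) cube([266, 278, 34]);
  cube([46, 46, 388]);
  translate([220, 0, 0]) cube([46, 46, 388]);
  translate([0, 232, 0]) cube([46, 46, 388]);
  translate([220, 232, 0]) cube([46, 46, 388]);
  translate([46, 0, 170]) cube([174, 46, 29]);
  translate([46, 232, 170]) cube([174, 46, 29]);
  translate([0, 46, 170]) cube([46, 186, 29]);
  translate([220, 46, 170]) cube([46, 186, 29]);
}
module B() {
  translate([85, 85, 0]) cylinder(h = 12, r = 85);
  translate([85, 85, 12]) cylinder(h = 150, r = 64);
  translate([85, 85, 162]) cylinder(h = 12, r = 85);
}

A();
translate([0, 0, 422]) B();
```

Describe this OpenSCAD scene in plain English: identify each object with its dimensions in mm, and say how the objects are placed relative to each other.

A is a simple wooden stool: a rectangular seat 266 mm (x) by 278 mm (y), 34 mm thick, top face at z = 422 mm, on four square legs, each 46×46 mm in cross-section. The legs rest on z = 0, each flush with a corner of the seat. Four stretchers, 46 mm wide and 29 mm tall, connect adjacent legs with their undersides at z = 170 mm, each running between the inner faces of the legs it joins and aligned with the legs' outer faces on the other axis.

B is a spool: two coaxial disc flanges of radius 85 mm and thickness 12 mm, joined by a core cylinder of radius 64 mm and height 150 mm. The lower flange rests on z = 0 and the three cylinders share a vertical axis.

The spool is on top of the stool.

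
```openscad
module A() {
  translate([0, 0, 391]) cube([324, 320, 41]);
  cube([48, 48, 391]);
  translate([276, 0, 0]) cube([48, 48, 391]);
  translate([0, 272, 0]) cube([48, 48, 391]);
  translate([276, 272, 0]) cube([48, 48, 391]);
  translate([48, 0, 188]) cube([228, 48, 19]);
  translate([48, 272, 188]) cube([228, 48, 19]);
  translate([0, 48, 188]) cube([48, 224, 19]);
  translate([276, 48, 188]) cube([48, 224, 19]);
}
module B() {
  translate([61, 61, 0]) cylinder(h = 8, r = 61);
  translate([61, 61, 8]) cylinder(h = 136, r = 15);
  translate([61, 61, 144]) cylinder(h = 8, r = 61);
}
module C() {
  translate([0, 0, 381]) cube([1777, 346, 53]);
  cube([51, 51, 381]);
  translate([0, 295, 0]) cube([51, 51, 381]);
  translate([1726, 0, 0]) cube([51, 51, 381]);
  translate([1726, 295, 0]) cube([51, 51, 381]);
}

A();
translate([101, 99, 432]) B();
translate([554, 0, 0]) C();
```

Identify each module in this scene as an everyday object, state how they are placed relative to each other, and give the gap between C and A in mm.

A is a stool. B is a spool. C is a bench. The spool is on top of the stool, centred. The bench is on the floor beside the stool on its +x side. The gap between the bench and the stool is 230 mm.

The bench's nearest face is 230 mm from the stool's +x face.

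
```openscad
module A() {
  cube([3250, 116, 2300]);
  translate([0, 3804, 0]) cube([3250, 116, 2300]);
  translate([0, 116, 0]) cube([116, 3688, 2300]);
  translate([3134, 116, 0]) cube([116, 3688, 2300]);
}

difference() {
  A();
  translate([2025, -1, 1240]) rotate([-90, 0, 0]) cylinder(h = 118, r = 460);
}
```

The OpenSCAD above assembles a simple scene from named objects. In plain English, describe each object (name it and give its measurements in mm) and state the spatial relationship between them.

A is a box-shaped house frame (walls only): outside footprint 3250×3920 mm, wall height 2300 mm, wall thickness 116 mm. The two y-facing walls run the full x-width; the two x-facing walls fit between the inner faces of the y-facing walls.

The house frame has a circular hole of radius 460 mm through its front wall, centred at (x = 2025, z = 1240).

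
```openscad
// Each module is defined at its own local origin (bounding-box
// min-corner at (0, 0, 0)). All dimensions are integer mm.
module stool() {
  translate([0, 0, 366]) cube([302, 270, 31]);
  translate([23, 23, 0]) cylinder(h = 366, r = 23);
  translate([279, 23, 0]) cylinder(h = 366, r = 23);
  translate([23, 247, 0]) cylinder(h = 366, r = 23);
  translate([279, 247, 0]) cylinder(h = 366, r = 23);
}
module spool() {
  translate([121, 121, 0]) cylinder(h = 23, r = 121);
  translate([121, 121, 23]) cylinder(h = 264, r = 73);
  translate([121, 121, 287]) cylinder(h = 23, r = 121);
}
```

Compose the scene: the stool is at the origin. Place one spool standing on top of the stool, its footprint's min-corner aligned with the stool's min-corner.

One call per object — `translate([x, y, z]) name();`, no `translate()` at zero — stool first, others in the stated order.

stool();
translate([0, 0, 397]) spool();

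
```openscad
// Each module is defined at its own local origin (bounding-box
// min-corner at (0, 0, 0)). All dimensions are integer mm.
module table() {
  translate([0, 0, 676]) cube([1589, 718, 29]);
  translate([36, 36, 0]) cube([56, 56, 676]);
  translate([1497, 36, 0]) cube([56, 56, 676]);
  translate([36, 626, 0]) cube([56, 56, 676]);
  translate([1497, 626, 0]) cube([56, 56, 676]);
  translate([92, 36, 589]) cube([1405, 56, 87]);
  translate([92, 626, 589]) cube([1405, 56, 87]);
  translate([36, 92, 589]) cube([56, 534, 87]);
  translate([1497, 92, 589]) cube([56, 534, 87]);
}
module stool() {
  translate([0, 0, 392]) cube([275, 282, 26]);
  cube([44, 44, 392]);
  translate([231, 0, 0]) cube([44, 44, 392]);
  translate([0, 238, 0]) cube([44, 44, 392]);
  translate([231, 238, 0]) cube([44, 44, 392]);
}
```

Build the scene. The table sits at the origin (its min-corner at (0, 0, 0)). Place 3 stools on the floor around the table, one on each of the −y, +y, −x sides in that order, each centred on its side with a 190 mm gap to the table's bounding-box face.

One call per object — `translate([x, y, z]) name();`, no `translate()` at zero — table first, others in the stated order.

table();
translate([657, -472, 0]) stool();
translate([657, 908, 0]) stool();
translate([-465, 218, 0]) stool();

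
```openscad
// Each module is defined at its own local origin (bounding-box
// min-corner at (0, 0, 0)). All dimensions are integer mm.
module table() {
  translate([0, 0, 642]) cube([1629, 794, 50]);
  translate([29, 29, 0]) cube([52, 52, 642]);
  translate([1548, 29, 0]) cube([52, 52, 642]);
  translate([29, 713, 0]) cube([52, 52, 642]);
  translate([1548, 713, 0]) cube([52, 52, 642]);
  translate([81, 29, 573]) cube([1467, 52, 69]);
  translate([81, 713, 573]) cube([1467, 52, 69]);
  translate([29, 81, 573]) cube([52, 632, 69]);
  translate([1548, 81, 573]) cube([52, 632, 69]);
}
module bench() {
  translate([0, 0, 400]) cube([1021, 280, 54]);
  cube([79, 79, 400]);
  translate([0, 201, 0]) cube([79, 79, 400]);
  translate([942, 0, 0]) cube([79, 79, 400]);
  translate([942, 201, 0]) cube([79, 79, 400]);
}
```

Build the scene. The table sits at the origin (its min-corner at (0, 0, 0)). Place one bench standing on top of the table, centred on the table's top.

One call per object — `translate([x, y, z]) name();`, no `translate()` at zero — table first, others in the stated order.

table();
translate([304, 257, 692]) bench();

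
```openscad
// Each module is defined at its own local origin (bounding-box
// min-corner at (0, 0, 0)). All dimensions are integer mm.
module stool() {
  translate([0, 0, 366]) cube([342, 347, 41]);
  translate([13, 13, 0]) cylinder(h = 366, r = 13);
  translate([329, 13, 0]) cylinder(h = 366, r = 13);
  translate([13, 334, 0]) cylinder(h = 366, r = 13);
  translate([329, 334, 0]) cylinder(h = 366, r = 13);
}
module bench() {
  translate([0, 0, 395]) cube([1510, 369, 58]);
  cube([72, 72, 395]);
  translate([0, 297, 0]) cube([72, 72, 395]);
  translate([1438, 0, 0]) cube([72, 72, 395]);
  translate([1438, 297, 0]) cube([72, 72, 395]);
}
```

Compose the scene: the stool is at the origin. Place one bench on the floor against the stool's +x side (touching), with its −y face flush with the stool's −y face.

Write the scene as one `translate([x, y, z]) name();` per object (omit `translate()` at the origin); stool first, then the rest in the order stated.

stool();
translate([342, 0, 0]) bench();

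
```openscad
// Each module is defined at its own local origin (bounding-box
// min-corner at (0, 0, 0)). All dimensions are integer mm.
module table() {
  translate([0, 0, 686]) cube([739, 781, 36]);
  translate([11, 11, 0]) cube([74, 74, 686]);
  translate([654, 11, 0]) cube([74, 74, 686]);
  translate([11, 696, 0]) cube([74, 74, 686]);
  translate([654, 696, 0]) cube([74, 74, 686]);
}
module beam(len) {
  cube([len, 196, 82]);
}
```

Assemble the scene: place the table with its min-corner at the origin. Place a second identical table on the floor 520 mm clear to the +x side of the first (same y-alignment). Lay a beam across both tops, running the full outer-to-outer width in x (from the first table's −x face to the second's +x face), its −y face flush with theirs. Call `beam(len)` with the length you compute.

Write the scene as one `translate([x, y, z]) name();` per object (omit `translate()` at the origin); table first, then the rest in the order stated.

table();
translate([1259, 0, 0]) table();
translate([0, 0, 722]) beam(1998);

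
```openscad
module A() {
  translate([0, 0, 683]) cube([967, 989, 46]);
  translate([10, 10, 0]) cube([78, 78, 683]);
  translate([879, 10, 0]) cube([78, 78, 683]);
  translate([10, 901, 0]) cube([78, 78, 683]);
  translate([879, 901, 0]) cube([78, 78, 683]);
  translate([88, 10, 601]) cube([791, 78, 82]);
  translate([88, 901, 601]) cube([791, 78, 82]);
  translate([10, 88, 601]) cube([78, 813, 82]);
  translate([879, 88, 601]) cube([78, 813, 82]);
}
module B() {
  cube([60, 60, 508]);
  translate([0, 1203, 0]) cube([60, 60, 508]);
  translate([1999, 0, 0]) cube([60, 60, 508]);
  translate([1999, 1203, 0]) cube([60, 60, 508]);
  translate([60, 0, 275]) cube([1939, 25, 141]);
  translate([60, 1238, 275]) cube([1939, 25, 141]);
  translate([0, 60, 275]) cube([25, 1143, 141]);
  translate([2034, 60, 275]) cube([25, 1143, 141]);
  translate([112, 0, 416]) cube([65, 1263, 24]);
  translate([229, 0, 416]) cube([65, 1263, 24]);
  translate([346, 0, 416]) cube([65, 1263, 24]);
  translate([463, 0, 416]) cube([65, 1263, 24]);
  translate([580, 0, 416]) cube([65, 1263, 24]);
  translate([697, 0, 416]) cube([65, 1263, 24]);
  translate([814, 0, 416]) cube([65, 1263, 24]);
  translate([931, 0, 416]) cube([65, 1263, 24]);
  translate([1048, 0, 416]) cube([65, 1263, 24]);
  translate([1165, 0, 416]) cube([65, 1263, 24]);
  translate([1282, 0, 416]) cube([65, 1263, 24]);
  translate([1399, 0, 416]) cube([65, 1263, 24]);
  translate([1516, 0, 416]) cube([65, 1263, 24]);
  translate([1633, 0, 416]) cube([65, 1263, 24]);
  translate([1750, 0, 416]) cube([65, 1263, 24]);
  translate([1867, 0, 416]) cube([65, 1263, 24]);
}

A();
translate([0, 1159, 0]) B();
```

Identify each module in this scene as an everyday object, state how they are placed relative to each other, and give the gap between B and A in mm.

A is a table. B is a bed frame. The bed frame is on the floor beside the table on its +y side. The gap between the bed frame and the table is 170 mm.

The bed frame's nearest face is 170 mm from the table's +y face.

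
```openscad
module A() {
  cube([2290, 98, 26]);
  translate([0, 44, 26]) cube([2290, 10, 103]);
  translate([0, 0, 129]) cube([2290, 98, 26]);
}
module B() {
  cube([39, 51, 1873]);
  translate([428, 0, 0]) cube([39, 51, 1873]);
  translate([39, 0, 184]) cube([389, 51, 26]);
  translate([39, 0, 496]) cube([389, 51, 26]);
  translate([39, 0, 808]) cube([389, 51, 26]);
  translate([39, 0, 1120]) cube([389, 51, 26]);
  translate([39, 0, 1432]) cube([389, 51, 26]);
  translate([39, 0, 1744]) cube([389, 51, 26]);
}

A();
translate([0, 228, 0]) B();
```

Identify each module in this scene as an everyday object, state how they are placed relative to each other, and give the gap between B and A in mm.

The ladder's nearest face is 130 mm from the I-beam's +y face.

A is an I-beam. B is a ladder. The ladder is on the floor beside the I-beam on its +y side. The gap between the ladder and the I-beam is 130 mm.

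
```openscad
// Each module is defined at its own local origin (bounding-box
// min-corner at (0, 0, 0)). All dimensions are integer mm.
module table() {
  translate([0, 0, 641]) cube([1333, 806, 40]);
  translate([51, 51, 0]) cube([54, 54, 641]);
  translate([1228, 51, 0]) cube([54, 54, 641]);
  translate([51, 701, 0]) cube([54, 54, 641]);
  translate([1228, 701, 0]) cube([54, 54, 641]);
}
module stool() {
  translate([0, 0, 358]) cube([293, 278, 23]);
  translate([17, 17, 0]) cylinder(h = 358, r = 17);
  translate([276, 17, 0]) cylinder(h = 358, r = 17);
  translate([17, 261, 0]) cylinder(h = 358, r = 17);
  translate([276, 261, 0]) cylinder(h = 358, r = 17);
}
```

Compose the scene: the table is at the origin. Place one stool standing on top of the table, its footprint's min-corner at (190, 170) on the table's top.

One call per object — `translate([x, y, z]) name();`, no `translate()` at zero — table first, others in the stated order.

table();
translate([190, 170, 681]) stool();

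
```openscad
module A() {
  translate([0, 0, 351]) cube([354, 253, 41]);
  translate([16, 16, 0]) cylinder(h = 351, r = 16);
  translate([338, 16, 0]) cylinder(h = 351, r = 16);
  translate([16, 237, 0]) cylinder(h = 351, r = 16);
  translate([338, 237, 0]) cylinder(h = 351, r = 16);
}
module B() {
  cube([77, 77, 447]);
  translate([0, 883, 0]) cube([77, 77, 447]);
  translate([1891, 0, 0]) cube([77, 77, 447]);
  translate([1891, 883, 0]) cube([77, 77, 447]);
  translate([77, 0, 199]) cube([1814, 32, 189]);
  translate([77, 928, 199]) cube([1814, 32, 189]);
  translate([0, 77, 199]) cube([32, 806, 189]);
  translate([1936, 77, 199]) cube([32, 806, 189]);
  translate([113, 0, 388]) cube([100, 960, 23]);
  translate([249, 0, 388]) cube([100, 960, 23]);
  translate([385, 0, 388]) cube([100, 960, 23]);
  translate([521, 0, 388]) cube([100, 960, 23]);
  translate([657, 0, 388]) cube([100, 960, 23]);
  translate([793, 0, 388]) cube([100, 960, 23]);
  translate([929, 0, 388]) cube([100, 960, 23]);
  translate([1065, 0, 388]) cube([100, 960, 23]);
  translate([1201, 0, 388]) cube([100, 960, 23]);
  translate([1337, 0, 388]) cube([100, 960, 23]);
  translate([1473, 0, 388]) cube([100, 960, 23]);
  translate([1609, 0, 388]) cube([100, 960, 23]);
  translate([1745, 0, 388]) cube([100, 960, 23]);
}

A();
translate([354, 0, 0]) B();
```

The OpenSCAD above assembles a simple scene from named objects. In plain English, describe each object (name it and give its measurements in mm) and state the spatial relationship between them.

A is a four-legged stool. The seat is a 354×253×41 mm slab whose top surface is at z = 392 mm; four round legs, each 32 mm in diameter, run from the floor (z = 0) to the underside of the seat, each leg's axis is inset half a diameter from the nearest pair of seat edges (so the leg's bounding box is flush with the corner).

B is a bed frame 1968 mm long (x) by 960 mm wide (y). Four 77×77 mm corner posts, 447 mm tall, at the corners of the footprint. Four rails of 32 mm thickness and 189 mm height run between adjacent posts with their undersides at z = 199 mm, their outer faces flush with the outside of the frame (the two x-running rails run between the posts' inner faces; the two y-running rails run between the posts' inner faces). 13 slats, each 100 mm wide (x) and 23 mm thick, lie across the top of the two x-running rails, running the full 960 mm width of the frame in y; the slats are evenly spaced along x between the inner faces of the end posts with equal gaps (rounded down to the nearest mm) at the −x end and between each pair — any rounding remainder accumulates at the +x end.

The bed frame is against the stool's +x side, with their −y faces flush.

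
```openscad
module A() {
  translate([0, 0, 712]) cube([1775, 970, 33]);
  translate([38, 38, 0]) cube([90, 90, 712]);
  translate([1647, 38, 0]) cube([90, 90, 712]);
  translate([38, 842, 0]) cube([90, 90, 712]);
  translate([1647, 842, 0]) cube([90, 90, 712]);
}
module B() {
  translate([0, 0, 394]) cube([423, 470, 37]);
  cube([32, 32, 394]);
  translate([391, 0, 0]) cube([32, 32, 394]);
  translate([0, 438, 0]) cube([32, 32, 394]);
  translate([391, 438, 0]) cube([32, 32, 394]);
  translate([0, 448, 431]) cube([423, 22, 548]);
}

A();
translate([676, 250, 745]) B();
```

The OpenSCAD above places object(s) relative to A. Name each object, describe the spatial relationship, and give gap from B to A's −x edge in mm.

A is a table. B is a chair. The chair is on top of the table, centred. The gap from the chair to the table's −x edge is 676 mm.

The chair's min-x is at 676; the table's min-x is 0; gap = 676 mm.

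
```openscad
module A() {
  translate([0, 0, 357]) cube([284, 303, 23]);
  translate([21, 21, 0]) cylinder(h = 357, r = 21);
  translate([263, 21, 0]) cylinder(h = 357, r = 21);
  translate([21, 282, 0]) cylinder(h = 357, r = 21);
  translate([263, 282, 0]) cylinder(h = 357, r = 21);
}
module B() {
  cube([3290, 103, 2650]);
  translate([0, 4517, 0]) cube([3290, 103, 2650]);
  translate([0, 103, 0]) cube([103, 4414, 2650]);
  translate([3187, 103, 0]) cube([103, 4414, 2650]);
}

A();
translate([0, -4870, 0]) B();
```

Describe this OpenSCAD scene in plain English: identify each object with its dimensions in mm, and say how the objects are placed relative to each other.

A is a simple wooden stool: a rectangular seat 284 mm (x) by 303 mm (y), 23 mm thick, top face at z = 380 mm, on four round legs, each 42 mm in diameter. The legs rest on z = 0, each leg's axis is inset half a diameter from the nearest pair of seat edges (so the leg's bounding box is flush with the corner).

B is the wall frame of a small rectangular building: four walls, each 2650 mm tall and 103 mm thick, enclosing a footprint 3290 mm (x) by 4620 mm (y) outside-to-outside, with no floor or roof. The front and back walls (the −y and +y sides) span the full width; the two side walls fit between them.

The house frame is on the floor beside the stool on its −y side.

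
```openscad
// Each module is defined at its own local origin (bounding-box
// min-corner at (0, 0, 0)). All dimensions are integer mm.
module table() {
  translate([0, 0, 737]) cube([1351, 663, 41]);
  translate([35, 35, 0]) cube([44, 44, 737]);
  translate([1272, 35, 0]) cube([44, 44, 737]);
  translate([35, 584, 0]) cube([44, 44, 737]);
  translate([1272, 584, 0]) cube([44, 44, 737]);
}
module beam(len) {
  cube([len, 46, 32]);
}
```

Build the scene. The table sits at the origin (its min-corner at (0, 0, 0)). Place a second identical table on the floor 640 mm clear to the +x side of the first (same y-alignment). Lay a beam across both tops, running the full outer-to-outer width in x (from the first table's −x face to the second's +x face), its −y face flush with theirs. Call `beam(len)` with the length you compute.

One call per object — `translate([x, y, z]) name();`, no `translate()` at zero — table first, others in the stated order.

table();
translate([1991, 0, 0]) table();
translate([0, 0, 778]) beam(3342);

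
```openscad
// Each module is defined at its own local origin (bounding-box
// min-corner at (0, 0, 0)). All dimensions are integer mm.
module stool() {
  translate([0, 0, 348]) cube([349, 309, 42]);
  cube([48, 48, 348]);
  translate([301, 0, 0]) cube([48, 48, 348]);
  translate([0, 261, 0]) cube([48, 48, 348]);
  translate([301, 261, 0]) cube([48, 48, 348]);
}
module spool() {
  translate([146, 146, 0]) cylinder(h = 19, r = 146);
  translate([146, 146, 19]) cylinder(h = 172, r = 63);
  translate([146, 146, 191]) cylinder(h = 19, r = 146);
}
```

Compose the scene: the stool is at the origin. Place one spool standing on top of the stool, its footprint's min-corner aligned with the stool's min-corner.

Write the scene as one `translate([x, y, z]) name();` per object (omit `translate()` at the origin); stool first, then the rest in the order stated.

stool();
translate([0, 0, 390]) spool();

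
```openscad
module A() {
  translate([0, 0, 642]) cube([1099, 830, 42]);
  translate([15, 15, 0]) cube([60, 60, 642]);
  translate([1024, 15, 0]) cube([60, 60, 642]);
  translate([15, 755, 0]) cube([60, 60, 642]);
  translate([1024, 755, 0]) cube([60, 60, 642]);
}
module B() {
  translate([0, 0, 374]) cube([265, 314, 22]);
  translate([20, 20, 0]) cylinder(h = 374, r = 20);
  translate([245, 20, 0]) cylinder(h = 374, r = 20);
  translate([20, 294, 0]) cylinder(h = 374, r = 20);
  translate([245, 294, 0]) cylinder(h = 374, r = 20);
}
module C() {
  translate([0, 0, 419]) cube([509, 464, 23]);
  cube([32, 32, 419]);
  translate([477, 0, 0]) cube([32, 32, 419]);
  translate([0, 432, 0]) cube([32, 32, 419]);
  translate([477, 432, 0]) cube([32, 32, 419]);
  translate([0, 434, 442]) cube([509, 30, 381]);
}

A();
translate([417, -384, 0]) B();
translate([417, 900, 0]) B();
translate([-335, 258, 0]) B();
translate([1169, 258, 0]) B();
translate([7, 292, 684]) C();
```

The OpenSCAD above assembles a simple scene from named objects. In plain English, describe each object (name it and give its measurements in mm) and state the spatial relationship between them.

A is a rectangular dining table. The top is 1099×830×42 mm with its upper surface at z = 684 mm. It stands on four 60×60 mm square legs, each inset 15 mm from the nearest pair of top edges, running from the floor to the underside of the top.

B is a four-legged stool. The seat is a 265×314×22 mm slab whose top surface is at z = 396 mm; four round legs, each 40 mm in diameter, run from the floor (z = 0) to the underside of the seat, each leg's axis is inset half a diameter from the nearest pair of seat edges (so the leg's bounding box is flush with the corner).

C is a chair: 509×464 mm seat, 23 mm thick, top at z = 442 mm, on four 32 mm square corner legs flush with the seat edges. A 30 mm thick backrest slab spans the full seat width, extending 381 mm above the seat top, its back face flush with the seat's +y edge.

Four stools sit around the table at the −y, +y, −x, +x sides. The chair is on top of the table.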